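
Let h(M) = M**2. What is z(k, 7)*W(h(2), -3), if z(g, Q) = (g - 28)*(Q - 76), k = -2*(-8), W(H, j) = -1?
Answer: -828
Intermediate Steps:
k = 16
z(g, Q) = (-76 + Q)*(-28 + g) (z(g, Q) = (-28 + g)*(-76 + Q) = (-76 + Q)*(-28 + g))
z(k, 7)*W(h(2), -3) = (2128 - 76*16 - 28*7 + 7*16)*(-1) = (2128 - 1216 - 196 + 112)*(-1) = 828*(-1) = -828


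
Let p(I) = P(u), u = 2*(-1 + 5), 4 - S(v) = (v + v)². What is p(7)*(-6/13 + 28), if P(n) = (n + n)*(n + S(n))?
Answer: -1397632/13 ≈ -1.0751e+5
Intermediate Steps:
S(v) = 4 - 4*v² (S(v) = 4 - (v + v)² = 4 - (2*v)² = 4 - 4*v²)
u = 8 (u = 2*4 = 8)
P(n) = 2*n*(4 + n - 4*n²) (P(n) = (n + n)*(n + (4 - 4*n²)) = (2*n)*(4 + n - 4*n²) = 2*n*(4 + n - 4*n²))
p(I) = -3904 (p(I) = 2*8*(4 + 8 - 4*8²) = 2*8*(4 + 8 - 4*64) = 2*8*(4 + 8 - 256) = 2*8*(-244) = -3904)
p(7)*(-6/13 + 28) = -3904*(-6/13 + 28) = -3904*358/13 = -1397632/13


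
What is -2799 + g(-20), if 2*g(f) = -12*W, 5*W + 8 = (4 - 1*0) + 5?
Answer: -14001/5 ≈ -2800.2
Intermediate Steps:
W = ⅕ (W = -8/5 + ((4 - 1*0) + 5)/5 = -8/5 + ((4 + 0) + 5)/5 = -8/5 + (4 + 5)/5 = -8/5 + (⅕)*9 = -8/5 + 9/5 = ⅕ ≈ 0.20000)
g(f) = -6/5 (g(f) = (-12*⅕)/2 = (½)*(-12/5) = -6/5)
-2799 + g(-20) = -2799 - 6/5 = -14001/5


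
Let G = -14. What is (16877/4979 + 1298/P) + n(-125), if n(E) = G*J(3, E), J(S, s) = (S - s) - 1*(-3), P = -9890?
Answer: -45074972876/24621155 ≈ -1830.7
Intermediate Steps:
J(S, s) = 3 + S - s (J(S, s) = (S - s) + 3 = 3 + S - s)
n(E) = -84 + 14*E (n(E) = -14*(3 + 3 - E) = -14*(6 - E) = -84 + 14*E)
(16877/4979 + 1298/P) + n(-125) = (16877/4979 + 1298/(-9890)) + (-84 + 14*(-125)) = (16877*(1/4979) + 1298*(-1/9890)) + (-84 - 1750) = (16877/4979 - 649/4945) - 1834 = 80225394/24621155 - 1834 = -45074972876/24621155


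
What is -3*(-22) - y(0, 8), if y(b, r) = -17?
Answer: 83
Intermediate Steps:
-3*(-22) - y(0, 8) = -3*(-22) - 1*(-17) = 66 + 17 = 83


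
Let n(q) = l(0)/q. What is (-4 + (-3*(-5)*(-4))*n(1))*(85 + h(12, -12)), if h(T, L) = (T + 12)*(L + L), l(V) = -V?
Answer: 1964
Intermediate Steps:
n(q) = 0 (n(q) = (-1*0)/q = 0/q = 0)
h(T, L) = 2*L*(12 + T) (h(T, L) = (12 + T)*(2*L) = 2*L*(12 + T))
(-4 + (-3*(-5)*(-4))*n(1))*(85 + h(12, -12)) = (-4 + (-3*(-5)*(-4))*0)*(85 + 2*(-12)*(12 + 12)) = (-4 + (15*(-4))*0)*(85 + 2*(-12)*24) = (-4 - 60*0)*(85 - 576) = (-4 + 0)*(-491) = -4*(-491) = 1964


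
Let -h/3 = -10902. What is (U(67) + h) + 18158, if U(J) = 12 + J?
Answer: 50943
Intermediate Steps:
h = 32706 (h = -3*(-10902) = 32706)
(U(67) + h) + 18158 = ((12 + 67) + 32706) + 18158 = (79 + 32706) + 18158 = 32785 + 18158 = 50943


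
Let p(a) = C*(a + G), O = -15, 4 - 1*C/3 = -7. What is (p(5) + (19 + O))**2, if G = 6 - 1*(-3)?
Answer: 217156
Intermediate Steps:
C = 33 (C = 12 - 3*(-7) = 12 + 21 = 33)
G = 9 (G = 6 + 3 = 9)
p(a) = 297 + 33*a (p(a) = 33*(a + 9) = 33*(9 + a) = 297 + 33*a)
(p(5) + (19 + O))**2 = ((297 + 33*5) + (19 - 15))**2 = ((297 + 165) + 4)**2 = (462 + 4)**2 = 466**2 = 217156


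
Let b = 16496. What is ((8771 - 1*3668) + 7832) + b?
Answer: 29431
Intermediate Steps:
((8771 - 1*3668) + 7832) + b = ((8771 - 1*3668) + 7832) + 16496 = ((8771 - 3668) + 7832) + 16496 = (5103 + 7832) + 16496 = 12935 + 16496 = 29431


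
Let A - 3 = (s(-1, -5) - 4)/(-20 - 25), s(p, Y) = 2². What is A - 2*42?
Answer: -81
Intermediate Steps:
s(p, Y) = 4
A = 3 (A = 3 + (4 - 4)/(-20 - 25) = 3 + 0/(-45) = 3 + 0*(-1/45) = 3 + 0 = 3)
A - 2*42 = 3 - 2*42 = 3 - 84 = -81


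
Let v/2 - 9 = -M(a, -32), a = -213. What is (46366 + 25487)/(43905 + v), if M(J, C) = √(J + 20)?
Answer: 3155999319/1929230701 + 143706*I*√193/1929230701 ≈ 1.6359 + 0.0010348*I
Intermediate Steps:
M(J, C) = √(20 + J)
v = 18 - 2*I*√193 (v = 18 + 2*(-√(20 - 213)) = 18 + 2*(-√(-193)) = 18 + 2*(-I*√193) = 18 - 2*I*√193 ≈ 18.0 - 27.785*I)
(46366 + 25487)/(43905 + v) = (46366 + 25487)/(43905 + (18 - 2*I*√193)) = 71853/(43923 - 2*I*√193)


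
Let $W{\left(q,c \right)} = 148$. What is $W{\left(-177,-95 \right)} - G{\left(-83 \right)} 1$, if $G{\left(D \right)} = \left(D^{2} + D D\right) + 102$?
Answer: $-13732$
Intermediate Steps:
$G{\left(D \right)} = 102 + 2 D^{2}$ ($G{\left(D \right)} = \left(D^{2} + D^{2}\right) + 102 = 2 D^{2} + 102 = 102 + 2 D^{2}$)
$W{\left(-177,-95 \right)} - G{\left(-83 \right)} 1 = 148 - \left(102 + 2 \left(-83\right)^{2}\right) 1 = 148 - \left(102 + 2 \cdot 6889\right) 1 = 148 - \left(102 + 13778\right) 1 = 148 - 13880 \cdot 1 = 148 - 13880 = -13732$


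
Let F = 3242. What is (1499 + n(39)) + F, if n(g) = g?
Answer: 4780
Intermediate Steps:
(1499 + n(39)) + F = (1499 + 39) + 3242 = 1538 + 3242 = 4780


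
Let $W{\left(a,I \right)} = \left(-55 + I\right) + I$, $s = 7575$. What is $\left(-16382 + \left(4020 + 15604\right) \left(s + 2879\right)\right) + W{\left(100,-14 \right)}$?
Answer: $205132831$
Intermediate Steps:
$W{\left(a,I \right)} = -55 + 2 I$
$\left(-16382 + \left(4020 + 15604\right) \left(s + 2879\right)\right) + W{\left(100,-14 \right)} = \left(-16382 + \left(4020 + 15604\right) \left(7575 + 2879\right)\right) + \left(-55 + 2 \left(-14\right)\right) = \left(-16382 + 19624 \cdot 10454\right) - 83 = \left(-16382 + 205149296\right) - 83 = 205132914 - 83 = 205132831$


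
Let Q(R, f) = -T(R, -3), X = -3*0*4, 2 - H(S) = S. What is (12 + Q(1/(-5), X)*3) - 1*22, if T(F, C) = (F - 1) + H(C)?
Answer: -107/5 ≈ -21.400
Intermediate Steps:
H(S) = 2 - S
X = 0 (X = 0*4 = 0)
T(F, C) = 1 + F - C (T(F, C) = (F - 1) + (2 - C) = (-1 + F) + (2 - C) = 1 + F - C)
Q(R, f) = -4 - R (Q(R, f) = -(1 + R - 1*(-3)) = -(1 + R + 3) = -(4 + R) = -4 - R)
(12 + Q(1/(-5), X)*3) - 1*22 = (12 + (-4 - 1/(-5))*3) - 1*22 = (12 + (-4 - 1*(-⅕))*3) - 22 = (12 + (-4 + ⅕)*3) - 22 = (12 - 19/5*3) - 22 = (12 - 57/5) - 22 = ⅗ - 22 = -107/5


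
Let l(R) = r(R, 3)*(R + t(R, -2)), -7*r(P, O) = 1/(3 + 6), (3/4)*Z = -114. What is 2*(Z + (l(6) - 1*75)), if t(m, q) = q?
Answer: -28610/63 ≈ -454.13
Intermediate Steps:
Z = -152 (Z = (4/3)*(-114) = -152)
r(P, O) = -1/63 (r(P, O) = -1/(7*(3 + 6)) = -⅐/9 = -⅐*⅑ = -1/63)
l(R) = 2/63 - R/63 (l(R) = -(R - 2)/63 = -(-2 + R)/63 = 2/63 - R/63)
2*(Z + (l(6) - 1*75)) = 2*(-152 + ((2/63 - 1/63*6) - 1*75)) = 2*(-152 + ((2/63 - 2/21) - 75)) = 2*(-152 + (-4/63 - 75)) = 2*(-152 - 4729/63) = 2*(-14305/63) = -28610/63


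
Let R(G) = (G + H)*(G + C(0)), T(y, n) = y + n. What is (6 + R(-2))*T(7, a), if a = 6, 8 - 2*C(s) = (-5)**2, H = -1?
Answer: 975/2 ≈ 487.50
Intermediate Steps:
C(s) = -17/2 (C(s) = 4 - 1/2*(-5)**2 = 4 - 1/2*25 = 4 - 25/2 = -17/2)
T(y, n) = n + y
R(G) = (-1 + G)*(-17/2 + G) (R(G) = (G - 1)*(G - 17/2) = (-1 + G)*(-17/2 + G))
(6 + R(-2))*T(7, a) = (6 + (17/2 + (-2)**2 - 19/2*(-2)))*(6 + 7) = (6 + (17/2 + 4 + 19))*13 = (6 + 63/2)*13 = (75/2)*13 = 975/2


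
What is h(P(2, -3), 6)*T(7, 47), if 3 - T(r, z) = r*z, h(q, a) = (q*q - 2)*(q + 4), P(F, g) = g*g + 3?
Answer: -740672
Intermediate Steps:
P(F, g) = 3 + g² (P(F, g) = g² + 3 = 3 + g²)
h(q, a) = (-2 + q²)*(4 + q) (h(q, a) = (q² - 2)*(4 + q) = (-2 + q²)*(4 + q))
T(r, z) = 3 - r*z
h(P(2, -3), 6)*T(7, 47) = (-8 + (3 + (-3)²)³ - 2*(3 + (-3)²) + 4*(3 + (-3)²)²)*(3 - 1*7*47) = (-8 + (3 + 9)³ - 2*(3 + 9) + 4*(3 + 9)²)*(3 - 329) = (-8 + 12³ - 2*12 + 4*12²)*(-326) = (-8 + 1728 - 24 + 4*144)*(-326) = (-8 + 1728 - 24 + 576)*(-326) = 2272*(-326) = -740672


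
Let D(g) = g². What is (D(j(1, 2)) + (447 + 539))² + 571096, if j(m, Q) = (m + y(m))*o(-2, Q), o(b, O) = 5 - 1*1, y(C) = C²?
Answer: 1673596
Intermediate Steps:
o(b, O) = 4 (o(b, O) = 5 - 1 = 4)
j(m, Q) = 4*m + 4*m² (j(m, Q) = (m + m²)*4 = 4*m + 4*m²)
(D(j(1, 2)) + (447 + 539))² + 571096 = ((4*1*(1 + 1))² + (447 + 539))² + 571096 = ((4*1*2)² + 986)² + 571096 = (8² + 986)² + 571096 = (64 + 986)² + 571096 = 1050² + 571096 = 1102500 + 571096 = 1673596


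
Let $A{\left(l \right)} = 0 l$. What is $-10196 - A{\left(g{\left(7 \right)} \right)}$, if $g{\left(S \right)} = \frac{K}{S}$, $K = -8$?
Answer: $-10196$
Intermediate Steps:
$g{\left(S \right)} = - \frac{8}{S}$
$A{\left(l \right)} = 0$
$-10196 - A{\left(g{\left(7 \right)} \right)} = -10196 - 0 = -10196 + 0 = -10196$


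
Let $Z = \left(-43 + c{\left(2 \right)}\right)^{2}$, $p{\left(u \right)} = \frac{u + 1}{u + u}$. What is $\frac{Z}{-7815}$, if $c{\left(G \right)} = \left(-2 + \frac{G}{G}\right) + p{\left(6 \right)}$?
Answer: $- \frac{521}{2160} \approx -0.2412$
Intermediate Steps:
$p{\left(u \right)} = \frac{1 + u}{2 u}$
$c{\left(G \right)} = - \frac{5}{12}$ ($c{\left(G \right)} = \left(-2 + \frac{G}{G}\right) + \frac{1 + 6}{2 \cdot 6} = \left(-2 + 1\right) + \frac{1}{2} \cdot \frac{1}{6} \cdot 7 = -1 + \frac{7}{12} = - \frac{5}{12}$)
$Z = \frac{271441}{144}$ ($Z = \left(-43 - \frac{5}{12}\right)^{2} = \left(- \frac{521}{12}\right)^{2} = \frac{271441}{144} \approx 1885.0$)
$\frac{Z}{-7815} = \frac{271441}{144 \left(-7815\right)} = \frac{271441}{144} \left(- \frac{1}{7815}\right) = - \frac{521}{2160}$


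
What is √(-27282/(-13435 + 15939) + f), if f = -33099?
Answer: I*√12974973357/626 ≈ 181.96*I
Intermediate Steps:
√(-27282/(-13435 + 15939) + f) = √(-27282/(-13435 + 15939) - 33099) = √(-27282/2504 - 33099) = √(-27282*1/2504 - 33099) = √(-13641/1252 - 33099) = √(-41453589/1252) = I*√12974973357/626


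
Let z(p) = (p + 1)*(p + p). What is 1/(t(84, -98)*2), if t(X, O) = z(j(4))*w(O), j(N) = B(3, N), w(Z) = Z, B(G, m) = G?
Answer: -1/4704 ≈ -0.00021259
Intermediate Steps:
j(N) = 3
z(p) = 2*p*(1 + p) (z(p) = (1 + p)*(2*p) = 2*p*(1 + p))
t(X, O) = 24*O (t(X, O) = (2*3*(1 + 3))*O = (2*3*4)*O = 24*O)
1/(t(84, -98)*2) = 1/((24*(-98))*2) = 1/(-2352*2) = 1/(-4704) = -1/4704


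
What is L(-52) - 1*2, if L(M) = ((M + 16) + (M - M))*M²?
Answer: -97346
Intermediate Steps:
L(M) = M²*(16 + M) (L(M) = ((16 + M) + 0)*M² = (16 + M)*M² = M²*(16 + M))
L(-52) - 1*2 = (-52)²*(16 - 52) - 1*2 = 2704*(-36) - 2 = -97344 - 2 = -97346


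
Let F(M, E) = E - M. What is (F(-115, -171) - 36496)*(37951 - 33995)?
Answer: -144599712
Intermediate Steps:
(F(-115, -171) - 36496)*(37951 - 33995) = ((-171 - 1*(-115)) - 36496)*(37951 - 33995) = ((-171 + 115) - 36496)*3956 = (-56 - 36496)*3956 = -36552*3956 = -144599712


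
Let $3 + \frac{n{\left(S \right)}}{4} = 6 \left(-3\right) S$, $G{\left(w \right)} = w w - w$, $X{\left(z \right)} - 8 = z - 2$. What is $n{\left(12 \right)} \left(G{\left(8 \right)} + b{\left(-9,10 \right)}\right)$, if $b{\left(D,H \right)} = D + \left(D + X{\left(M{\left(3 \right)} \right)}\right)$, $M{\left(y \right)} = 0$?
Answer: $-38544$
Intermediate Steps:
$X{\left(z \right)} = 6 + z$ ($X{\left(z \right)} = 8 + \left(z - 2\right) = 8 + \left(-2 + z\right) = 6 + z$)
$G{\left(w \right)} = w^{2} - w$
$b{\left(D,H \right)} = 6 + 2 D$ ($b{\left(D,H \right)} = D + \left(D + \left(6 + 0\right)\right) = D + \left(D + 6\right) = D + \left(6 + D\right) = 6 + 2 D$)
$n{\left(S \right)} = -12 - 72 S$ ($n{\left(S \right)} = -12 + 4 \cdot 6 \left(-3\right) S = -12 + 4 \left(- 18 S\right) = -12 - 72 S$)
$n{\left(12 \right)} \left(G{\left(8 \right)} + b{\left(-9,10 \right)}\right) = \left(-12 - 864\right) \left(8 \left(-1 + 8\right) + \left(6 + 2 \left(-9\right)\right)\right) = \left(-12 - 864\right) \left(8 \cdot 7 + \left(6 - 18\right)\right) = - 876 \left(56 - 12\right) = \left(-876\right) 44 = -38544$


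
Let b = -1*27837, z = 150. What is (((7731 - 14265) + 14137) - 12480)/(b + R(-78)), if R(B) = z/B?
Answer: 63401/361906 ≈ 0.17519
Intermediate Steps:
b = -27837
R(B) = 150/B
(((7731 - 14265) + 14137) - 12480)/(b + R(-78)) = (((7731 - 14265) + 14137) - 12480)/(-27837 + 150/(-78)) = ((-6534 + 14137) - 12480)/(-27837 + 150*(-1/78)) = (7603 - 12480)/(-27837 - 25/13) = -4877/(-361906/13) = -4877*(-13/361906) = 63401/361906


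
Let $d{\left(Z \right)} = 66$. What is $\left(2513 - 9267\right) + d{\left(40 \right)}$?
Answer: $-6688$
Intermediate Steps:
$\left(2513 - 9267\right) + d{\left(40 \right)} = \left(2513 - 9267\right) + 66 = -6754 + 66 = -6688$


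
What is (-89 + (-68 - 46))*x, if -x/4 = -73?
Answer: -59276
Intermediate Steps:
x = 292 (x = -4*(-73) = 292)
(-89 + (-68 - 46))*x = (-89 + (-68 - 46))*292 = (-89 - 114)*292 = -203*292 = -59276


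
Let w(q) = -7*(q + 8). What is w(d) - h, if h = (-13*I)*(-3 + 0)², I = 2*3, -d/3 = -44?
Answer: -278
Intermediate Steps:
d = 132 (d = -3*(-44) = 132)
w(q) = -56 - 7*q (w(q) = -7*(8 + q) = -56 - 7*q)
I = 6
h = -702 (h = (-13*6)*(-3 + 0)² = -78*(-3)² = -78*9 = -702)
w(d) - h = (-56 - 7*132) - 1*(-702) = (-56 - 924) + 702 = -980 + 702 = -278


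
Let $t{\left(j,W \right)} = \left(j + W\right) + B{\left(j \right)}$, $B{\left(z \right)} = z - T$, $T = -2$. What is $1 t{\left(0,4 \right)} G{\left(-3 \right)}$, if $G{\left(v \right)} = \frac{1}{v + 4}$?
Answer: $6$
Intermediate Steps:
$B{\left(z \right)} = 2 + z$ ($B{\left(z \right)} = z - -2 = z + 2 = 2 + z$)
$G{\left(v \right)} = \frac{1}{4 + v}$
$t{\left(j,W \right)} = 2 + W + 2 j$ ($t{\left(j,W \right)} = \left(j + W\right) + \left(2 + j\right) = \left(W + j\right) + \left(2 + j\right) = 2 + W + 2 j$)
$1 t{\left(0,4 \right)} G{\left(-3 \right)} = \frac{1 \left(2 + 4 + 2 \cdot 0\right)}{4 - 3} = \frac{1 \left(2 + 4 + 0\right)}{1} = 1 \cdot 6 \cdot 1 = 6 \cdot 1 = 6$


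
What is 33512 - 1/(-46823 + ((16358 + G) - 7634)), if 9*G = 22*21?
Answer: 3825160219/114143 ≈ 33512.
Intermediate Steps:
G = 154/3 (G = (22*21)/9 = (⅑)*462 = 154/3 ≈ 51.333)
33512 - 1/(-46823 + ((16358 + G) - 7634)) = 33512 - 1/(-46823 + ((16358 + 154/3) - 7634)) = 33512 - 1/(-46823 + (49228/3 - 7634)) = 33512 - 1/(-46823 + 26326/3) = 33512 - 1/(-114143/3) = 33512 - 1*(-3/114143) = 33512 + 3/114143 = 3825160219/114143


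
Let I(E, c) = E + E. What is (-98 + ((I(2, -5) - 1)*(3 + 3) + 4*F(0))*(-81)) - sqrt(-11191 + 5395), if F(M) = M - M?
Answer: -1556 - 6*I*sqrt(161) ≈ -1556.0 - 76.131*I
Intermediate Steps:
I(E, c) = 2*E
F(M) = 0
(-98 + ((I(2, -5) - 1)*(3 + 3) + 4*F(0))*(-81)) - sqrt(-11191 + 5395) = (-98 + ((2*2 - 1)*(3 + 3) + 4*0)*(-81)) - sqrt(-11191 + 5395) = (-98 + ((4 - 1)*6 + 0)*(-81)) - sqrt(-5796) = (-98 + (3*6 + 0)*(-81)) - 6*I*sqrt(161) = (-98 + (18 + 0)*(-81)) - 6*I*sqrt(161) = (-98 + 18*(-81)) - 6*I*sqrt(161) = (-98 - 1458) - 6*I*sqrt(161) = -1556 - 6*I*sqrt(161)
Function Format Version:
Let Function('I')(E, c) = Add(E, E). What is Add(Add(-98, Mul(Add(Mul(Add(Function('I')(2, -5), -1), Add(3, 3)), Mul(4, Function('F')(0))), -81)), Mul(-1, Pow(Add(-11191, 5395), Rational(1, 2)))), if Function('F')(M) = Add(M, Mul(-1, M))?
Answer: Add(-1556, Mul(-6, I, Pow(161, Rational(1, 2)))) ≈ Add(-1556.0, Mul(-76.131, I))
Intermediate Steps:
Function('I')(E, c) = Mul(2, E)
Function('F')(M) = 0
Add(Add(-98, Mul(Add(Mul(Add(Function('I')(2, -5), -1), Add(3, 3)), Mul(4, Function('F')(0))), -81)), Mul(-1, Pow(Add(-11191, 5395), Rational(1, 2)))) = Add(Add(-98, Mul(Add(Mul(Add(Mul(2, 2), -1), Add(3, 3)), Mul(4, 0)), -81)), Mul(-1, Pow(Add(-11191, 5395), Rational(1, 2)))) = Add(Add(-98, Mul(Add(Mul(Add(4, -1), 6), 0), -81)), Mul(-1, Pow(-5796, Rational(1, 2)))) = Add(Add(-98, Mul(Add(Mul(3, 6), 0), -81)), Mul(-1, Mul(6, I, Pow(161, Rational(1, 2))))) = Add(Add(-98, Mul(Add(18, 0), -81)), Mul(-6, I, Pow(161, Rational(1, 2)))) = Add(Add(-98, Mul(18, -81)), Mul(-6, I, Pow(161, Rational(1, 2)))) = Add(Add(-98, -1458), Mul(-6, I, Pow(161, Rational(1, 2)))) = Add(-1556, Mul(-6, I, Pow(161, Rational(1, 2))))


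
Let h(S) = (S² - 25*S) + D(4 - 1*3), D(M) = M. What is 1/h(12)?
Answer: -1/155 ≈ -0.0064516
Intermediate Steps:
h(S) = 1 + S² - 25*S (h(S) = (S² - 25*S) + (4 - 1*3) = (S² - 25*S) + (4 - 3) = (S² - 25*S) + 1 = 1 + S² - 25*S)
1/h(12) = 1/(1 + 12² - 25*12) = 1/(1 + 144 - 300) = 1/(-155) = -1/155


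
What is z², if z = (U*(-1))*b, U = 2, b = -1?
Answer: 4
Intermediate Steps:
z = 2 (z = (2*(-1))*(-1) = -2*(-1) = 2)
z² = 2² = 4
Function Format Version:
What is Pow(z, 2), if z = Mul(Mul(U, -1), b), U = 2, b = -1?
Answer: 4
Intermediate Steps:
z = 2 (z = Mul(Mul(2, -1), -1) = Mul(-2, -1) = 2)
Pow(z, 2) = Pow(2, 2) = 4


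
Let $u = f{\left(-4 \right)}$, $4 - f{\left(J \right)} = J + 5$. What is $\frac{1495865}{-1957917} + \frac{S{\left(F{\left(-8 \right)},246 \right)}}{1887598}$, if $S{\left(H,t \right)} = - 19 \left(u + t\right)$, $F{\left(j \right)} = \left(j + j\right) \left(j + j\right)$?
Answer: $- \frac{2832854687597}{3695760213366} \approx -0.76651$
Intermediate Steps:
$F{\left(j \right)} = 4 j^{2}$ ($F{\left(j \right)} = 2 j 2 j = 4 j^{2}$)
$f{\left(J \right)} = -1 - J$ ($f{\left(J \right)} = 4 - \left(J + 5\right) = 4 - \left(5 + J\right) = -1 - J$)
$u = 3$ ($u = -1 - -4 = -1 + 4 = 3$)
$S{\left(H,t \right)} = -57 - 19 t$ ($S{\left(H,t \right)} = - 19 \left(3 + t\right) = -57 - 19 t$)
$\frac{1495865}{-1957917} + \frac{S{\left(F{\left(-8 \right)},246 \right)}}{1887598} = \frac{1495865}{-1957917} + \frac{-57 - 4674}{1887598} = 1495865 \left(- \frac{1}{1957917}\right) + \left(-57 - 4674\right) \frac{1}{1887598} = - \frac{1495865}{1957917} - \frac{4731}{1887598} = - \frac{2832854687597}{3695760213366}$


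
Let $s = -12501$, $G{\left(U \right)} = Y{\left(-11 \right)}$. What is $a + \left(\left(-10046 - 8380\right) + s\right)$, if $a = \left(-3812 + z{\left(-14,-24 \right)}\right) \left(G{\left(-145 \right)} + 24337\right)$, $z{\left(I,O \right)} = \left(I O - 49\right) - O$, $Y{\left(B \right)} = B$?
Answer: $-85196253$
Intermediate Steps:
$G{\left(U \right)} = -11$
$z{\left(I,O \right)} = -49 - O + I O$ ($z{\left(I,O \right)} = \left(-49 + I O\right) - O = -49 - O + I O$)
$a = -85165326$ ($a = \left(-3812 - -311\right) \left(-11 + 24337\right) = \left(-3812 + \left(-49 + 24 + 336\right)\right) 24326 = \left(-3812 + 311\right) 24326 = \left(-3501\right) 24326 = -85165326$)
$a + \left(\left(-10046 - 8380\right) + s\right) = -85165326 - 30927 = -85196253$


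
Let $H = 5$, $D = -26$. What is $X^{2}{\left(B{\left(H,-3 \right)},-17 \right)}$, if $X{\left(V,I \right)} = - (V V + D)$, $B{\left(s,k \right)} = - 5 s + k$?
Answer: $574564$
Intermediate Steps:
$B{\left(s,k \right)} = k - 5 s$
$X{\left(V,I \right)} = 26 - V^{2}$ ($X{\left(V,I \right)} = - (V V - 26) = - (V^{2} - 26) = - (-26 + V^{2}) = 26 - V^{2}$)
$X^{2}{\left(B{\left(H,-3 \right)},-17 \right)} = \left(26 - \left(-3 - 25\right)^{2}\right)^{2} = \left(26 - \left(-28\right)^{2}\right)^{2} = \left(26 - 784\right)^{2} = \left(-758\right)^{2} = 574564$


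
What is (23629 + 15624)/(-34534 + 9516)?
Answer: -39253/25018 ≈ -1.5690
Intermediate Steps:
(23629 + 15624)/(-34534 + 9516) = 39253/(-25018) = 39253*(-1/25018) = -39253/25018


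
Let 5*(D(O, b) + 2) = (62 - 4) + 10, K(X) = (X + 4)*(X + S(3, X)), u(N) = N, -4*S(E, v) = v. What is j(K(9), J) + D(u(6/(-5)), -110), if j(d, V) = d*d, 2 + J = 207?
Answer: 616933/80 ≈ 7711.7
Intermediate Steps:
S(E, v) = -v/4
K(X) = 3*X*(4 + X)/4 (K(X) = (X + 4)*(X - X/4) = (4 + X)*(3*X/4) = 3*X*(4 + X)/4)
D(O, b) = 58/5 (D(O, b) = -2 + ((62 - 4) + 10)/5 = -2 + (58 + 10)/5 = -2 + (⅕)*68 = -2 + 68/5 = 58/5)
J = 205 (J = -2 + 207 = 205)
j(d, V) = d²
j(K(9), J) + D(u(6/(-5)), -110) = ((¾)*9*(4 + 9))² + 58/5 = ((¾)*9*13)² + 58/5 = (351/4)² + 58/5 = 123201/16 + 58/5 = 616933/80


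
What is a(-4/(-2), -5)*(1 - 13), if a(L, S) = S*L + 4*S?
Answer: 360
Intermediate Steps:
a(L, S) = 4*S + L*S (a(L, S) = L*S + 4*S = 4*S + L*S)
a(-4/(-2), -5)*(1 - 13) = (-5*(4 - 4/(-2)))*(1 - 13) = -5*(4 - 4*(-1/2))*(-12) = -5*(4 + 2)*(-12) = -5*6*(-12) = -30*(-12) = 360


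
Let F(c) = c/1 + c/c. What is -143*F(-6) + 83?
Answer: 798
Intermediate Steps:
F(c) = 1 + c (F(c) = c*1 + 1 = c + 1 = 1 + c)
-143*F(-6) + 83 = -143*(1 - 6) + 83 = -143*(-5) + 83 = 715 + 83 = 798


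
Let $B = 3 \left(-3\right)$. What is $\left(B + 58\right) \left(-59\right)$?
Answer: $-2891$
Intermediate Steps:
$B = -9$
$\left(B + 58\right) \left(-59\right) = \left(-9 + 58\right) \left(-59\right) = 49 \left(-59\right) = -2891$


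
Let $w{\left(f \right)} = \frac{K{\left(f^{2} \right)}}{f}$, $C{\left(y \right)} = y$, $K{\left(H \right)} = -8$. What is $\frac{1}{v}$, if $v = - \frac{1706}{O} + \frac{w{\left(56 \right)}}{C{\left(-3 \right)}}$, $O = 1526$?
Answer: $- \frac{327}{350} \approx -0.93429$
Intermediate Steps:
$w{\left(f \right)} = - \frac{8}{f}$
$v = - \frac{350}{327}$ ($v = - \frac{1706}{1526} + \frac{\left(-8\right) \frac{1}{56}}{-3} = \left(-1706\right) \frac{1}{1526} + \left(-8\right) \frac{1}{56} \left(- \frac{1}{3}\right) = - \frac{853}{763} - - \frac{1}{21} = - \frac{853}{763} + \frac{1}{21} = - \frac{350}{327} \approx -1.0703$)
$\frac{1}{v} = \frac{1}{- \frac{350}{327}} = - \frac{327}{350}$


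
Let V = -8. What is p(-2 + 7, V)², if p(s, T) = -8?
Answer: 64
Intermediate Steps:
p(-2 + 7, V)² = (-8)² = 64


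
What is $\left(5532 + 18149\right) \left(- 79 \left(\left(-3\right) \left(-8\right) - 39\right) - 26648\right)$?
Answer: $-602989303$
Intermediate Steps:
$\left(5532 + 18149\right) \left(- 79 \left(\left(-3\right) \left(-8\right) - 39\right) - 26648\right) = 23681 \left(- 79 \left(24 - 39\right) - 26648\right) = 23681 \left(\left(-79\right) \left(-15\right) - 26648\right) = 23681 \left(1185 - 26648\right) = 23681 \left(-25463\right) = -602989303$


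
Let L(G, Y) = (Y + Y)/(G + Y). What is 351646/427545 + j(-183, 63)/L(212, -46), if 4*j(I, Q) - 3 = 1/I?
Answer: -633819389/1199691270 ≈ -0.52832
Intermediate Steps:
j(I, Q) = 3/4 + 1/(4*I)
L(G, Y) = 2*Y/(G + Y) (L(G, Y) = (2*Y)/(G + Y) = 2*Y/(G + Y))
351646/427545 + j(-183, 63)/L(212, -46) = 351646/427545 + ((1/4)*(1 + 3*(-183))/(-183))/((2*(-46)/(212 - 46))) = 351646*(1/427545) + ((1/4)*(-1/183)*(1 - 549))/((2*(-46)/166)) = 351646/427545 + ((1/4)*(-1/183)*(-548))/((2*(-46)*(1/166))) = 351646/427545 + 137/(183*(-46/83)) = 351646/427545 + (137/183)*(-83/46) = 351646/427545 - 11371/8418 = -633819389/1199691270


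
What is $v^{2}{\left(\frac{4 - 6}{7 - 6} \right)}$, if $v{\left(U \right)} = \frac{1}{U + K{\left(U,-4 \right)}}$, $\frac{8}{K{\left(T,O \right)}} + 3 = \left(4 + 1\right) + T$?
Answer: $0$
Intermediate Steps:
$K{\left(T,O \right)} = \frac{8}{2 + T}$ ($K{\left(T,O \right)} = \frac{8}{-3 + \left(\left(4 + 1\right) + T\right)} = \frac{8}{-3 + \left(5 + T\right)} = \frac{8}{2 + T}$)
$v{\left(U \right)} = \frac{1}{U + \frac{8}{2 + U}}$
$v^{2}{\left(\frac{4 - 6}{7 - 6} \right)} = \left(\frac{2 + \frac{4 - 6}{7 - 6}}{8 + \frac{4 - 6}{7 - 6} \left(2 + \frac{4 - 6}{7 - 6}\right)}\right)^{2} = \left(\frac{2 - \frac{2}{1}}{8 + - \frac{2}{1} \left(2 - \frac{2}{1}\right)}\right)^{2} = \left(\frac{2 - 2}{8 + \left(-2\right) 1 \left(2 - 2\right)}\right)^{2} = \left(\frac{2 - 2}{8 - 2 \left(2 - 2\right)}\right)^{2} = \left(\frac{1}{8 - 0} \cdot 0\right)^{2} = \left(\frac{1}{8 + 0} \cdot 0\right)^{2} = \left(\frac{1}{8} \cdot 0\right)^{2} = 0^{2} = 0$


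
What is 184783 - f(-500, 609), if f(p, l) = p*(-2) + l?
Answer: 183174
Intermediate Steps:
f(p, l) = l - 2*p (f(p, l) = -2*p + l = l - 2*p)
184783 - f(-500, 609) = 184783 - (609 - 2*(-500)) = 184783 - (609 + 1000) = 184783 - 1*1609 = 184783 - 1609 = 183174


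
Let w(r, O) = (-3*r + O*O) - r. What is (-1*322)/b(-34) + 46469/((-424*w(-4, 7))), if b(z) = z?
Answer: 3647187/468520 ≈ 7.7845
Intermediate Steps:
w(r, O) = O² - 4*r (w(r, O) = (-3*r + O²) - r = (O² - 3*r) - r = O² - 4*r)
(-1*322)/b(-34) + 46469/((-424*w(-4, 7))) = -1*322/(-34) + 46469/((-424*(7² - 4*(-4)))) = -322*(-1/34) + 46469/((-424*(49 + 16))) = 161/17 + 46469/((-424*65)) = 161/17 + 46469/(-27560) = 161/17 + 46469*(-1/27560) = 161/17 - 46469/27560 = 3647187/468520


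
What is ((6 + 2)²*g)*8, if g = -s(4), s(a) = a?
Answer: -2048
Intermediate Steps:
g = -4 (g = -1*4 = -4)
((6 + 2)²*g)*8 = ((6 + 2)²*(-4))*8 = (8²*(-4))*8 = (64*(-4))*8 = -256*8 = -2048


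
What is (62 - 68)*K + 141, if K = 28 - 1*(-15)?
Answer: -117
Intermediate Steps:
K = 43 (K = 28 + 15 = 43)
(62 - 68)*K + 141 = (62 - 68)*43 + 141 = -6*43 + 141 = -258 + 141 = -117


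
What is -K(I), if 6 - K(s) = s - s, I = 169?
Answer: -6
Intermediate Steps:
K(s) = 6 (K(s) = 6 - (s - s) = 6 - 1*0 = 6 + 0 = 6)
-K(I) = -1*6 = -6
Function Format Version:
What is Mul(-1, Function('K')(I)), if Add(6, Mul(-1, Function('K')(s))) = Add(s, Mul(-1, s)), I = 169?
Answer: -6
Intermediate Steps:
Function('K')(s) = 6 (Function('K')(s) = Add(6, Mul(-1, Add(s, Mul(-1, s)))) = Add(6, Mul(-1, 0)) = Add(6, 0) = 6)
Mul(-1, Function('K')(I)) = Mul(-1, 6) = -6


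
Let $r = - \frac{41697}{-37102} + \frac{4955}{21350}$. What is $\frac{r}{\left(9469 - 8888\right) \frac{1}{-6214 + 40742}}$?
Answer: $\frac{1718514176}{21326515} \approx 80.581$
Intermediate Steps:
$r = \frac{53703568}{39606385}$ ($r = \left(-41697\right) \left(- \frac{1}{37102}\right) + 4955 \cdot \frac{1}{21350} = \frac{41697}{37102} + \frac{991}{4270} = \frac{53703568}{39606385} \approx 1.3559$)
$\frac{r}{\left(9469 - 8888\right) \frac{1}{-6214 + 40742}} = \frac{53703568}{39606385 \frac{9469 - 8888}{-6214 + 40742}} = \frac{53703568}{39606385 \cdot \frac{581}{34528}} = \frac{53703568}{39606385 \cdot 581 \cdot \frac{1}{34528}} = \frac{53703568}{39606385 \cdot \frac{7}{416}} = \frac{53703568}{39606385} \cdot \frac{416}{7} = \frac{1718514176}{21326515}$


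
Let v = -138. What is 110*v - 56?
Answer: -15236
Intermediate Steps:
110*v - 56 = 110*(-138) - 56 = -15180 - 56 = -15236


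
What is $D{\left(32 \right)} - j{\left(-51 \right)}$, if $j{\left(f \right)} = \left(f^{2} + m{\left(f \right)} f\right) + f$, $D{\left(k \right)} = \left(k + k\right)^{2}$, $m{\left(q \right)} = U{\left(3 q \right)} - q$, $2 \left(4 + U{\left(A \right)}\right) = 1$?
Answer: $\frac{7937}{2} \approx 3968.5$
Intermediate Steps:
$U{\left(A \right)} = - \frac{7}{2}$ ($U{\left(A \right)} = -4 + \frac{1}{2} \cdot 1 = -4 + \frac{1}{2} = - \frac{7}{2}$)
$m{\left(q \right)} = - \frac{7}{2} - q$
$D{\left(k \right)} = 4 k^{2}$ ($D{\left(k \right)} = \left(2 k\right)^{2} = 4 k^{2}$)
$j{\left(f \right)} = f + f^{2} + f \left(- \frac{7}{2} - f\right)$ ($j{\left(f \right)} = \left(f^{2} + \left(- \frac{7}{2} - f\right) f\right) + f = \left(f^{2} + f \left(- \frac{7}{2} - f\right)\right) + f = f + f^{2} + f \left(- \frac{7}{2} - f\right)$)
$D{\left(32 \right)} - j{\left(-51 \right)} = 4 \cdot 32^{2} - \left(- \frac{5}{2}\right) \left(-51\right) = 4 \cdot 1024 - \frac{255}{2} = 4096 - \frac{255}{2} = \frac{7937}{2}$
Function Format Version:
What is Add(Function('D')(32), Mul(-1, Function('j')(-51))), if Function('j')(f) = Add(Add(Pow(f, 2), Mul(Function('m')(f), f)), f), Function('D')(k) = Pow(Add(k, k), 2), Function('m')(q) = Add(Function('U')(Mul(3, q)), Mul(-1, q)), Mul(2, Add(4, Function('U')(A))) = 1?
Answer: Rational(7937, 2) ≈ 3968.5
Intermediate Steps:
Function('U')(A) = Rational(-7, 2) (Function('U')(A) = Add(-4, Mul(Rational(1, 2), 1)) = Add(-4, Rational(1, 2)) = Rational(-7, 2))
Function('m')(q) = Add(Rational(-7, 2), Mul(-1, q))
Function('D')(k) = Mul(4, Pow(k, 2)) (Function('D')(k) = Pow(Mul(2, k), 2) = Mul(4, Pow(k, 2)))
Function('j')(f) = Add(f, Pow(f, 2), Mul(f, Add(Rational(-7, 2), Mul(-1, f)))) (Function('j')(f) = Add(Add(Pow(f, 2), Mul(Add(Rational(-7, 2), Mul(-1, f)), f)), f) = Add(Add(Pow(f, 2), Mul(f, Add(Rational(-7, 2), Mul(-1, f)))), f) = Add(f, Pow(f, 2), Mul(f, Add(Rational(-7, 2), Mul(-1, f)))))
Add(Function('D')(32), Mul(-1, Function('j')(-51))) = Add(Mul(4, Pow(32, 2)), Mul(-1, Mul(Rational(-5, 2), -51))) = Add(Mul(4, 1024), Mul(-1, Rational(255, 2))) = Add(4096, Rational(-255, 2)) = Rational(7937, 2)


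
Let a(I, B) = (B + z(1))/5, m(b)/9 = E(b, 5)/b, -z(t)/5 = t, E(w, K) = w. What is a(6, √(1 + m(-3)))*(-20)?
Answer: 20 - 4*√10 ≈ 7.3509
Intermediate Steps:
z(t) = -5*t
m(b) = 9 (m(b) = 9*(b/b) = 9*1 = 9)
a(I, B) = -1 + B/5 (a(I, B) = (B - 5*1)/5 = (B - 5)*(⅕) = (-5 + B)*(⅕) = -1 + B/5)
a(6, √(1 + m(-3)))*(-20) = (-1 + √(1 + 9)/5)*(-20) = (-1 + √10/5)*(-20) = 20 - 4*√10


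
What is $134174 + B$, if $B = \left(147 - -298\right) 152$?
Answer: $201814$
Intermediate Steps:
$B = 67640$ ($B = \left(147 + 298\right) 152 = 445 \cdot 152 = 67640$)
$134174 + B = 134174 + 67640 = 201814$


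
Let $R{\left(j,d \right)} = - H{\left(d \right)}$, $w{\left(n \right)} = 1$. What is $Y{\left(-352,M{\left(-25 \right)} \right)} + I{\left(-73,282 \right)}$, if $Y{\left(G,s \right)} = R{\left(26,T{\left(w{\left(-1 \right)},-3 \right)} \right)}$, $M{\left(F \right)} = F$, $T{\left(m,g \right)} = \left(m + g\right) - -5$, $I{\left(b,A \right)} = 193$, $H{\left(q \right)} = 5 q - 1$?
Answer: $179$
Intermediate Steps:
$H{\left(q \right)} = -1 + 5 q$
$T{\left(m,g \right)} = 5 + g + m$ ($T{\left(m,g \right)} = \left(g + m\right) + 5 = 5 + g + m$)
$R{\left(j,d \right)} = 1 - 5 d$ ($R{\left(j,d \right)} = - (-1 + 5 d) = 1 - 5 d$)
$Y{\left(G,s \right)} = -14$ ($Y{\left(G,s \right)} = 1 - 5 \left(5 - 3 + 1\right) = 1 - 15 = -14$)
$Y{\left(-352,M{\left(-25 \right)} \right)} + I{\left(-73,282 \right)} = -14 + 193 = 179$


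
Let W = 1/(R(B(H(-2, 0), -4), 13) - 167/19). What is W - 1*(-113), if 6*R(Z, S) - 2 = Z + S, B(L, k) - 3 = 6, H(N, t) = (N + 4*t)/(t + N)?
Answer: 10264/91 ≈ 112.79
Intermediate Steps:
H(N, t) = (N + 4*t)/(N + t)
B(L, k) = 9 (B(L, k) = 3 + 6 = 9)
R(Z, S) = ⅓ + S/6 + Z/6 (R(Z, S) = ⅓ + (Z + S)/6 = ⅓ + (S + Z)/6 = ⅓ + (S/6 + Z/6) = ⅓ + S/6 + Z/6)
W = -19/91 (W = 1/((⅓ + (⅙)*13 + (⅙)*9) - 167/19) = 1/((⅓ + 13/6 + 3/2) - 167*1/19) = 1/(4 - 167/19) = 1/(-91/19) = -19/91 ≈ -0.20879)
W - 1*(-113) = -19/91 - 1*(-113) = -19/91 + 113 = 10264/91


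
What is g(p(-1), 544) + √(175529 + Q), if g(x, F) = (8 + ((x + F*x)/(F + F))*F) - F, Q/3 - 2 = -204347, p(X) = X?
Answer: -1617/2 + I*√437506 ≈ -808.5 + 661.44*I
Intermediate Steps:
Q = -613035 (Q = 6 + 3*(-204347) = 6 - 613041 = -613035)
g(x, F) = 8 + x/2 - F + F*x/2 (g(x, F) = (8 + ((x + F*x)/((2*F)))*F) - F = (8 + ((x + F*x)*(1/(2*F)))*F) - F = (8 + ((x + F*x)/(2*F))*F) - F = (8 + (x/2 + F*x/2)) - F = (8 + x/2 + F*x/2) - F = 8 + x/2 - F + F*x/2)
g(p(-1), 544) + √(175529 + Q) = (8 + (½)*(-1) - 1*544 + (½)*544*(-1)) + √(175529 - 613035) = (8 - ½ - 544 - 272) + √(-437506) = -1617/2 + I*√437506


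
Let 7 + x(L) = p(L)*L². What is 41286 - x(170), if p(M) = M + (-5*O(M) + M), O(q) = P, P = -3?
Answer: -10218207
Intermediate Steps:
O(q) = -3
p(M) = 15 + 2*M (p(M) = M + (-5*(-3) + M) = M + (15 + M) = 15 + 2*M)
x(L) = -7 + L²*(15 + 2*L) (x(L) = -7 + (15 + 2*L)*L² = -7 + L²*(15 + 2*L))
41286 - x(170) = 41286 - (-7 + 170²*(15 + 2*170)) = 41286 - (-7 + 28900*(15 + 340)) = 41286 - (-7 + 28900*355) = 41286 - (-7 + 10259500) = 41286 - 1*10259493 = 41286 - 10259493 = -10218207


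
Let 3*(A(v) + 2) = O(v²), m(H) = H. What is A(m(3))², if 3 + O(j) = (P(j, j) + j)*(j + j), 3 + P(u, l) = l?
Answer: 7569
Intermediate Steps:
P(u, l) = -3 + l
O(j) = -3 + 2*j*(-3 + 2*j) (O(j) = -3 + ((-3 + j) + j)*(j + j) = -3 + (-3 + 2*j)*(2*j) = -3 + 2*j*(-3 + 2*j))
A(v) = -3 - 2*v² + 4*v⁴/3 (A(v) = -2 + (-3 - 6*v² + 4*(v²)²)/3 = -2 + (-3 - 6*v² + 4*v⁴)/3 = -2 + (-1 - 2*v² + 4*v⁴/3) = -3 - 2*v² + 4*v⁴/3)
A(m(3))² = (-3 - 2*3² + (4/3)*3⁴)² = (-3 - 2*9 + (4/3)*81)² = (-3 - 18 + 108)² = 87² = 7569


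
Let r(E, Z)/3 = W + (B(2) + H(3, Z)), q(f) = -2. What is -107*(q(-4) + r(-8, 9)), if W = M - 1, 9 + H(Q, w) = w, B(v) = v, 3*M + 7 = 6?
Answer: 0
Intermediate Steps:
M = -⅓ (M = -7/3 + (⅓)*6 = -7/3 + 2 = -⅓ ≈ -0.33333)
H(Q, w) = -9 + w
W = -4/3 (W = -⅓ - 1 = -4/3 ≈ -1.3333)
r(E, Z) = -25 + 3*Z (r(E, Z) = 3*(-4/3 + (2 + (-9 + Z))) = 3*(-4/3 + (-7 + Z)) = 3*(-25/3 + Z) = -25 + 3*Z)
-107*(q(-4) + r(-8, 9)) = -107*(-2 + (-25 + 3*9)) = -107*(-2 + (-25 + 27)) = -107*(-2 + 2) = -107*0 = 0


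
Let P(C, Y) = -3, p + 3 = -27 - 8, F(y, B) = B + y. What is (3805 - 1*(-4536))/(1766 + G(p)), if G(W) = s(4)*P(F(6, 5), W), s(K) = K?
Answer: 8341/1754 ≈ 4.7554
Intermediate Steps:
p = -38 (p = -3 + (-27 - 8) = -3 - 35 = -38)
G(W) = -12 (G(W) = 4*(-3) = -12)
(3805 - 1*(-4536))/(1766 + G(p)) = (3805 - 1*(-4536))/(1766 - 12) = (3805 + 4536)/1754 = 8341*(1/1754) = 8341/1754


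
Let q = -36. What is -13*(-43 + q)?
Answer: 1027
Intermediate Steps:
-13*(-43 + q) = -13*(-43 - 36) = -13*(-79) = 1027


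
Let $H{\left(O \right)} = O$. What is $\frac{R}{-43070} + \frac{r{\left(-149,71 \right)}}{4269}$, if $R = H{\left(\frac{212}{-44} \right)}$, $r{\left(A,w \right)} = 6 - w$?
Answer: $- \frac{30568793}{2022524130} \approx -0.015114$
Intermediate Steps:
$R = - \frac{53}{11}$ ($R = \frac{212}{-44} = 212 \left(- \frac{1}{44}\right) = - \frac{53}{11} \approx -4.8182$)
$\frac{R}{-43070} + \frac{r{\left(-149,71 \right)}}{4269} = - \frac{53}{11 \left(-43070\right)} + \frac{6 - 71}{4269} = \left(- \frac{53}{11}\right) \left(- \frac{1}{43070}\right) + \left(6 - 71\right) \frac{1}{4269} = \frac{53}{473770} - \frac{65}{4269} = - \frac{30568793}{2022524130}$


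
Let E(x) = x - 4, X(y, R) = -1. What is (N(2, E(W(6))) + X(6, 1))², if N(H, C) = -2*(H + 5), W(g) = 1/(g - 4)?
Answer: 225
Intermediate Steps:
W(g) = 1/(-4 + g)
E(x) = -4 + x
N(H, C) = -10 - 2*H (N(H, C) = -2*(5 + H) = -10 - 2*H)
(N(2, E(W(6))) + X(6, 1))² = ((-10 - 2*2) - 1)² = ((-10 - 4) - 1)² = (-14 - 1)² = (-15)² = 225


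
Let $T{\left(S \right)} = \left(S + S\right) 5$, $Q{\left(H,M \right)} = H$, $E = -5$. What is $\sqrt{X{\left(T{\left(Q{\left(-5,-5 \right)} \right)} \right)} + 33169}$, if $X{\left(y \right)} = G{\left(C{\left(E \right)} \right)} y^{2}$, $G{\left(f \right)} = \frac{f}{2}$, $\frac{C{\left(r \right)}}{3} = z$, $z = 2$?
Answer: $\sqrt{40669} \approx 201.67$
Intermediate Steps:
$C{\left(r \right)} = 6$ ($C{\left(r \right)} = 3 \cdot 2 = 6$)
$T{\left(S \right)} = 10 S$ ($T{\left(S \right)} = 2 S 5 = 10 S$)
$G{\left(f \right)} = \frac{f}{2}$ ($G{\left(f \right)} = f \frac{1}{2} = \frac{f}{2}$)
$X{\left(y \right)} = 3 y^{2}$ ($X{\left(y \right)} = \frac{1}{2} \cdot 6 y^{2} = 3 y^{2}$)
$\sqrt{X{\left(T{\left(Q{\left(-5,-5 \right)} \right)} \right)} + 33169} = \sqrt{3 \left(10 \left(-5\right)\right)^{2} + 33169} = \sqrt{3 \left(-50\right)^{2} + 33169} = \sqrt{3 \cdot 2500 + 33169} = \sqrt{7500 + 33169} = \sqrt{40669}$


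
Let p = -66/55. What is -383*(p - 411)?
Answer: 789363/5 ≈ 1.5787e+5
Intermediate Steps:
p = -6/5 (p = -66*1/55 = -6/5 ≈ -1.2000)
-383*(p - 411) = -383*(-6/5 - 411) = -383*(-2061/5) = 789363/5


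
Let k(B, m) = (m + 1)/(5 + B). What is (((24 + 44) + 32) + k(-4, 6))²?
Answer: 11449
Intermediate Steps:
k(B, m) = (1 + m)/(5 + B)
(((24 + 44) + 32) + k(-4, 6))² = (((24 + 44) + 32) + (1 + 6)/(5 - 4))² = ((68 + 32) + 7/1)² = (100 + 1*7)² = (100 + 7)² = 107² = 11449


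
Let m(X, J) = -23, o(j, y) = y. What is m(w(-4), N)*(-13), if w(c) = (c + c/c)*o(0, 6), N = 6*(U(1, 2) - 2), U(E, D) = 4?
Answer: 299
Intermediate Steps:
N = 12 (N = 6*(4 - 2) = 6*2 = 12)
w(c) = 6 + 6*c (w(c) = (c + c/c)*6 = (c + 1)*6 = (1 + c)*6 = 6 + 6*c)
m(w(-4), N)*(-13) = -23*(-13) = 299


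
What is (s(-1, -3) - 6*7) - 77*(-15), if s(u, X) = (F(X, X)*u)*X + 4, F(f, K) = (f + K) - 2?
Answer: 1093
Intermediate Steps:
F(f, K) = -2 + K + f (F(f, K) = (K + f) - 2 = -2 + K + f)
s(u, X) = 4 + X*u*(-2 + 2*X) (s(u, X) = ((-2 + X + X)*u)*X + 4 = ((-2 + 2*X)*u)*X + 4 = (u*(-2 + 2*X))*X + 4 = X*u*(-2 + 2*X) + 4 = 4 + X*u*(-2 + 2*X))
(s(-1, -3) - 6*7) - 77*(-15) = ((4 + 2*(-3)*(-1)*(-1 - 3)) - 6*7) - 77*(-15) = ((4 + 2*(-3)*(-1)*(-4)) - 42) + 1155 = ((4 - 24) - 42) + 1155 = (-20 - 42) + 1155 = -62 + 1155 = 1093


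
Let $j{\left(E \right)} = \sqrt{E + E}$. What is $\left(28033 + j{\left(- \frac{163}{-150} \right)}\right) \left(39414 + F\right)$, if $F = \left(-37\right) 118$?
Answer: $982500584 + \frac{35048 \sqrt{489}}{15} \approx 9.8255 \cdot 10^{8}$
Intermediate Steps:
$F = -4366$
$j{\left(E \right)} = \sqrt{2} \sqrt{E}$ ($j{\left(E \right)} = \sqrt{2 E} = \sqrt{2} \sqrt{E}$)
$\left(28033 + j{\left(- \frac{163}{-150} \right)}\right) \left(39414 + F\right) = \left(28033 + \sqrt{2} \sqrt{- \frac{163}{-150}}\right) \left(39414 - 4366\right) = \left(28033 + \sqrt{2} \sqrt{\left(-163\right) \left(- \frac{1}{150}\right)}\right) 35048 = \left(28033 + \sqrt{2} \sqrt{\frac{163}{150}}\right) 35048 = \left(28033 + \sqrt{2} \frac{\sqrt{978}}{30}\right) 35048 = \left(28033 + \frac{\sqrt{489}}{15}\right) 35048 = 982500584 + \frac{35048 \sqrt{489}}{15}$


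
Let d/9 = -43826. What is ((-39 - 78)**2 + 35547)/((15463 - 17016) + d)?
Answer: -49236/395987 ≈ -0.12434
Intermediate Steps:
d = -394434 (d = 9*(-43826) = -394434)
((-39 - 78)**2 + 35547)/((15463 - 17016) + d) = ((-39 - 78)**2 + 35547)/((15463 - 17016) - 394434) = ((-117)**2 + 35547)/(-1553 - 394434) = (13689 + 35547)/(-395987) = 49236*(-1/395987) = -49236/395987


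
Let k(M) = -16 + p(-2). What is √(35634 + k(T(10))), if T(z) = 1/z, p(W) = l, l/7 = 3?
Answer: √35639 ≈ 188.78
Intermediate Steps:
l = 21 (l = 7*3 = 21)
p(W) = 21
k(M) = 5 (k(M) = -16 + 21 = 5)
√(35634 + k(T(10))) = √(35634 + 5) = √35639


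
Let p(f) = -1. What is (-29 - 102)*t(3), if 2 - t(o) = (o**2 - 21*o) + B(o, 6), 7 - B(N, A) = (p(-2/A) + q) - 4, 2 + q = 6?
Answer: -6288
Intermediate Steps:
q = 4 (q = -2 + 6 = 4)
B(N, A) = 8 (B(N, A) = 7 - ((-1 + 4) - 4) = 7 - (3 - 4) = 7 - 1*(-1) = 7 + 1 = 8)
t(o) = -6 - o**2 + 21*o (t(o) = 2 - ((o**2 - 21*o) + 8) = 2 - (8 + o**2 - 21*o) = 2 + (-8 - o**2 + 21*o) = -6 - o**2 + 21*o)
(-29 - 102)*t(3) = (-29 - 102)*(-6 - 1*3**2 + 21*3) = -131*(-6 - 1*9 + 63) = -131*(-6 - 9 + 63) = -131*48 = -6288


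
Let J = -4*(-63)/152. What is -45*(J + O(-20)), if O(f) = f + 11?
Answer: 12555/38 ≈ 330.39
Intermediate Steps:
O(f) = 11 + f
J = 63/38 (J = 252*(1/152) = 63/38 ≈ 1.6579)
-45*(J + O(-20)) = -45*(63/38 + (11 - 20)) = -45*(63/38 - 9) = -45*(-279/38) = 12555/38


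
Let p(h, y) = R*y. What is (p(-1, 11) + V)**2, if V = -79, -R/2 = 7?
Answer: 54289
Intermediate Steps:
R = -14 (R = -2*7 = -14)
p(h, y) = -14*y
(p(-1, 11) + V)**2 = (-14*11 - 79)**2 = (-154 - 79)**2 = (-233)**2 = 54289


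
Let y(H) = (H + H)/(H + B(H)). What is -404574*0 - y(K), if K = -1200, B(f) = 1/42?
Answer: -100800/50399 ≈ -2.0000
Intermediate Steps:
B(f) = 1/42
y(H) = 2*H/(1/42 + H) (y(H) = (H + H)/(H + 1/42) = (2*H)/(1/42 + H) = 2*H/(1/42 + H))
-404574*0 - y(K) = -404574*0 - 84*(-1200)/(1 + 42*(-1200)) = 0 - 84*(-1200)/(1 - 50400) = 0 - 84*(-1200)/(-50399) = 0 - 84*(-1200)*(-1)/50399 = 0 - 1*100800/50399 = 0 - 100800/50399 = -100800/50399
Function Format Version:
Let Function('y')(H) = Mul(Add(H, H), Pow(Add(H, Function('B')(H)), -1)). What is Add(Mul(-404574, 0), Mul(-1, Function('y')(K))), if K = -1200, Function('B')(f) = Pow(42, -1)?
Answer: Rational(-100800, 50399) ≈ -2.0000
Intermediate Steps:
Function('B')(f) = Rational(1, 42)
Function('y')(H) = Mul(2, H, Pow(Add(Rational(1, 42), H), -1)) (Function('y')(H) = Mul(Add(H, H), Pow(Add(H, Rational(1, 42)), -1)) = Mul(Mul(2, H), Pow(Add(Rational(1, 42), H), -1)) = Mul(2, H, Pow(Add(Rational(1, 42), H), -1)))
Add(Mul(-404574, 0), Mul(-1, Function('y')(K))) = Add(Mul(-404574, 0), Mul(-1, Mul(84, -1200, Pow(Add(1, Mul(42, -1200)), -1)))) = Add(0, Mul(-1, Mul(84, -1200, Pow(Add(1, -50400), -1)))) = Add(0, Mul(-1, Mul(84, -1200, Pow(-50399, -1)))) = Add(0, Mul(-1, Mul(84, -1200, Rational(-1, 50399)))) = Add(0, Mul(-1, Rational(100800, 50399))) = Add(0, Rational(-100800, 50399)) = Rational(-100800, 50399)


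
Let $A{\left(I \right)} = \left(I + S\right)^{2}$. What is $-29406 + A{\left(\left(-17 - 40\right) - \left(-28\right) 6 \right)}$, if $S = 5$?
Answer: $-15950$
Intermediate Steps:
$A{\left(I \right)} = \left(5 + I\right)^{2}$ ($A{\left(I \right)} = \left(I + 5\right)^{2} = \left(5 + I\right)^{2}$)
$-29406 + A{\left(\left(-17 - 40\right) - \left(-28\right) 6 \right)} = -29406 + \left(5 - \left(57 - 168\right)\right)^{2} = -29406 + \left(5 - -111\right)^{2} = -29406 + \left(5 + \left(-57 + 168\right)\right)^{2} = -29406 + \left(5 + 111\right)^{2} = -29406 + 116^{2} = -29406 + 13456 = -15950$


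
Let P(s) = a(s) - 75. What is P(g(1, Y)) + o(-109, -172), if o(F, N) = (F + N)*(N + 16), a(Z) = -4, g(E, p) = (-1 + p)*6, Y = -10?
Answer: 43757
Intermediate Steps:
g(E, p) = -6 + 6*p
P(s) = -79 (P(s) = -4 - 75 = -79)
o(F, N) = (16 + N)*(F + N) (o(F, N) = (F + N)*(16 + N) = (16 + N)*(F + N))
P(g(1, Y)) + o(-109, -172) = -79 + ((-172)**2 + 16*(-109) + 16*(-172) - 109*(-172)) = -79 + (29584 - 1744 - 2752 + 18748) = -79 + 43836 = 43757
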